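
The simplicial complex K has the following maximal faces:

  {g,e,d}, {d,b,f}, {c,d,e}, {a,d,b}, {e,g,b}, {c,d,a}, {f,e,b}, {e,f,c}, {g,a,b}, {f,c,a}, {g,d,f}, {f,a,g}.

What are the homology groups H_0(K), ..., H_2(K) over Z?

We work with the vertex ordering a < b < c < d < e < f < g. The simplices of K, each written with vertices in increasing order, are:

  0-simplices (7): a, b, c, d, e, f, g
  1-simplices (18): ab, ac, ad, af, ag, bd, be, bf, bg, cd, ce, cf, de, df, dg, ef, eg, fg
  2-simplices (12): abd, abg, acd, acf, afg, bdf, bef, beg, cde, cef, deg, dfg

giving chain groups C_0 ≅ Z^7, C_1 ≅ Z^18, C_2 ≅ Z^12.

The boundary map ∂_1: C_1 → C_0 sends each edge [p,q] (with p < q) to q − p.
The 7×18 boundary matrix has rank 6 and Smith normal form diag(1,1,1,1,1,1).

∂_2: C_2 → C_1 acts by ∂[p,q,r] = [q,r] − [p,r] + [p,q]. For instance
  ∂bef = ef − bf + be,
  ∂acd = cd − ad + ac.
The resulting 18×12 matrix has rank 12, and its Smith normal form has invariant factors (1,1,1,1,1,1,1,1,1,1,1,2).

Computing H_k = (kernel of ∂_k) / (image of ∂_{k+1}):

  H_0: rank C_0 − rank ∂_1 = 7 − 6 = 1, and the invariant factors of ∂_1 are all 1, so H_0 = Z.
  H_1: rank ker ∂_1 − rank ∂_2 = (18 − 6) − 12 = 0, and ∂_2 has invariant factor 2 > 1, so H_1 = Z/2.
  H_2: rank ker ∂_2 − rank ∂_3 = (12 − 12) − 0 = 0, and there is no ∂_3, so H_2 = 0.

(K is a triangulation of the real projective plane RP^2.)

H_0 ≅ Z,  H_1 ≅ Z/2,  H_2 = 0.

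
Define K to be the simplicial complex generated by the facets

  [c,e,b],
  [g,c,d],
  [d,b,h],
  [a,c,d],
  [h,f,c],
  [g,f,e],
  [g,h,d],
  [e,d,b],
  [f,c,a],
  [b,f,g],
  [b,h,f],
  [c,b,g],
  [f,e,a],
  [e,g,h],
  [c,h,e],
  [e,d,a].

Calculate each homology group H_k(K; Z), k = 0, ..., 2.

H_0 ≅ Z,  H_1 ≅ Z^2,  H_2 ≅ Z.

K has 8 vertices, 24 edges, 16 triangles.
rank ∂_0 = 0, rank ∂_1 = 7 ⇒ b_0 = 8 − 0 − 7 = 1; all invariant factors of ∂_1 are 1 so no torsion. So H_0 ≅ Z.
rank ∂_1 = 7, rank ∂_2 = 15 ⇒ b_1 = 24 − 7 − 15 = 2; all invariant factors of ∂_2 are 1 so no torsion. So H_1 ≅ Z^2.
rank ∂_2 = 15, rank ∂_3 = 0 ⇒ b_2 = 16 − 15 − 0 = 1. So H_2 ≅ Z.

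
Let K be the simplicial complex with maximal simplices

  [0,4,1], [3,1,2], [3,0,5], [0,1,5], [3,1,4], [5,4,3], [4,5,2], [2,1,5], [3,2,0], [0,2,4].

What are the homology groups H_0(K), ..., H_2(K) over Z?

We work with the vertex ordering 0 < 1 < 2 < 3 < 4 < 5. The simplices of K, each written with vertices in increasing order, are:

  0-simplices (6): [0], [1], [2], [3], [4], [5]
  1-simplices (15): [0,1], [0,2], [0,3], [0,4], [0,5], [1,2], [1,3], [1,4], [1,5], [2,3], [2,4], [2,5], [3,4], [3,5], [4,5]
  2-simplices (10): [0,1,4], [0,1,5], [0,2,3], [0,2,4], [0,3,5], [1,2,3], [1,2,5], [1,3,4], [2,4,5], [3,4,5]

so the chain groups are C_0 ≅ Z^6, C_1 ≅ Z^15, C_2 ≅ Z^10.

Boundary ∂_1: C_1 → C_0 maps an edge to its endpoints' difference, ∂[p,q] = q − p. For instance
  ∂[3,4] = [4] − [3].
The resulting 6×15 matrix has rank 5, and its Smith normal form has invariant factors (1,1,1,1,1).

The boundary map ∂_2: C_2 → C_1 maps a triangle to the signed sum of its edges. For instance
  ∂[0,2,3] = [2,3] − [0,3] + [0,2],
  ∂[1,2,5] = [2,5] − [1,5] + [1,2].
This gives a 15×10 integer matrix of rank 10; reducing to Smith normal form yields diagonal entries (1,1,1,1,1,1,1,1,1,2).

Computing H_k = (kernel of ∂_k) / (image of ∂_{k+1}):

  H_0: rank C_0 − rank ∂_1 = 6 − 5 = 1, and the invariant factors of ∂_1 are all 1, so H_0 ≅ Z.
  H_1: rank ker ∂_1 − rank ∂_2 = (15 − 5) − 10 = 0, and ∂_2 has invariant factor 2 > 1, so H_1 ≅ Z/2.
  H_2: rank ker ∂_2 − rank ∂_3 = (10 − 10) − 0 = 0, and there is no ∂_3, so H_2 ≅ 0.

(K is a triangulation of the real projective plane RP^2.)

H_0 ≅ Z,  H_1 ≅ Z/2,  H_2 = 0.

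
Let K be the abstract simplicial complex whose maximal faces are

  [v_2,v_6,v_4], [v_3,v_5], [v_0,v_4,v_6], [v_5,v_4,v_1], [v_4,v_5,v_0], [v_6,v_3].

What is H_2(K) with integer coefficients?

H_2 ≅ 0.

Take the total order v_0 < v_1 < v_2 < v_3 < v_4 < v_5 < v_6 on the vertex set. Then K (dimension 2) consists of the simplices:

  0-simplices (7): [v_0], [v_1], [v_2], [v_3], [v_4], [v_5], [v_6]
  1-simplices (11): [v_0,v_4], [v_0,v_5], [v_0,v_6], [v_1,v_4], [v_1,v_5], [v_2,v_4], [v_2,v_6], [v_3,v_5], [v_3,v_6], [v_4,v_5], [v_4,v_6]
  2-simplices (4): [v_0,v_4,v_5], [v_0,v_4,v_6], [v_1,v_4,v_5], [v_2,v_4,v_6]

so the chain groups are C_0 ≅ Z^7, C_1 ≅ Z^11, C_2 ≅ Z^4.

∂_1: C_1 → C_0 sends each edge [p,q] (with p < q) to q − p. For instance
  ∂[v_1,v_4] = [v_4] − [v_1].
The resulting 7×11 matrix has rank 6, and its Smith normal form has invariant factors (1,1,1,1,1,1).

∂_2: C_2 → C_1 maps a triangle to the signed sum of its edges. For instance
  ∂[v_0,v_4,v_6] = [v_4,v_6] − [v_0,v_6] + [v_0,v_4],
  ∂[v_1,v_4,v_5] = [v_4,v_5] − [v_1,v_5] + [v_1,v_4].
This gives a 11×4 integer matrix of rank 4; reducing to Smith normal form yields diagonal entries (1,1,1,1).

Computing H_k = (kernel of ∂_k) / (image of ∂_{k+1}):

  H_2: rank ker ∂_2 − rank ∂_3 = (4 − 4) − 0 = 0, and there is no ∂_3, so H_2 = 0.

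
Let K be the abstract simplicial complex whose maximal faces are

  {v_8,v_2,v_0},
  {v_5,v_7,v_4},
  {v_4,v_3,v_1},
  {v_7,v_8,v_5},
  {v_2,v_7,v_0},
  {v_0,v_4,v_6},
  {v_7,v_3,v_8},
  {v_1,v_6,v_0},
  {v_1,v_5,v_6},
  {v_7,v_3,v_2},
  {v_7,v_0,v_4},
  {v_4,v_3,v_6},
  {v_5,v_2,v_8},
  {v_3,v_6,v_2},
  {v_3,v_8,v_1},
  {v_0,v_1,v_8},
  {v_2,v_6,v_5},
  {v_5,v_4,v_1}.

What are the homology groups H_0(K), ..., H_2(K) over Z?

H_0 = Z,  H_1 = Z × Z/2,  H_2 = 0.

We work with the vertex ordering v_0 < v_1 < v_2 < v_3 < v_4 < v_5 < v_6 < v_7 < v_8. The simplices of K, each written with vertices in increasing order, are:

  0-simplices (9): [v_0], [v_1], [v_2], [v_3], [v_4], [v_5], [v_6], [v_7], [v_8]
  1-simplices (27): (27 of them)
  2-simplices (18): (18 of them)

giving chain groups C_0 ≅ Z^9, C_1 ≅ Z^27, C_2 ≅ Z^18.

Boundary ∂_1: C_1 → C_0 sends each edge [p,q] (with p < q) to q − p.
This gives a 9×27 integer matrix of rank 8; reducing to Smith normal form yields diagonal entries (1,1,1,1,1,1,1,1).

∂_2: C_2 → C_1 maps a triangle to the signed sum of its edges. For instance
  ∂[v_0,v_2,v_8] = [v_2,v_8] − [v_0,v_8] + [v_0,v_2],
  ∂[v_3,v_4,v_6] = [v_4,v_6] − [v_3,v_6] + [v_3,v_4].
The resulting 27×18 matrix has rank 18, and its Smith normal form has invariant factors (1,1,1,1,1,1,1,1,1,1,1,1,1,1,1,1,1,2).

From H_k ≅ ker(∂_k) / im(∂_{k+1}) we obtain:

  H_0: rank C_0 − rank ∂_1 = 9 − 8 = 1, and the invariant factors of ∂_1 are all 1, so H_0 ≅ Z.
  H_1: rank ker ∂_1 − rank ∂_2 = (27 − 8) − 18 = 1, and ∂_2 has invariant factor 2 > 1, so H_1 ≅ Z × Z/2.
  H_2: rank ker ∂_2 − rank ∂_3 = (18 − 18) − 0 = 0, and there is no ∂_3, so H_2 ≅ 0.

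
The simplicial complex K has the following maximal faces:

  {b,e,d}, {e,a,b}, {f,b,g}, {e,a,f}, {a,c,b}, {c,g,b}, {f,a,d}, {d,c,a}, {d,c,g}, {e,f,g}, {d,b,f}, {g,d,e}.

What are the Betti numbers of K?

Take the total order a < b < c < d < e < f < g on the vertex set. Then K (dimension 2) consists of the simplices:

  0-simplices (7): a, b, c, d, e, f, g
  1-simplices (18): ab, ac, ad, ae, af, bc, bd, be, bf, bg, cd, cg, de, df, dg, ef, eg, fg
  2-simplices (12): abc, abe, acd, adf, aef, bcg, bde, bdf, bfg, cdg, deg, efg

Hence C_0 ≅ Z^7, C_1 ≅ Z^18, C_2 ≅ Z^12.

Boundary ∂_1: C_1 → C_0 sends each edge [p,q] (with p < q) to q − p. For instance
  ∂ab = b − a.
The 7×18 boundary matrix has rank 6 and Smith normal form diag(1,1,1,1,1,1).

The boundary map ∂_2: C_2 → C_1 maps a triangle to the signed sum of its edges. For instance
  ∂acd = cd − ad + ac,
  ∂bdf = df − bf + bd.
The 18×12 boundary matrix has rank 12 and Smith normal form diag(1,1,1,1,1,1,1,1,1,1,1,2).

Reading off H_k = ker ∂_k / im ∂_{k+1}:

  H_0: rank C_0 − rank ∂_1 = 7 − 6 = 1, and the invariant factors of ∂_1 are all 1, so H_0 ≅ Z.
  H_1: rank ker ∂_1 − rank ∂_2 = (18 − 6) − 12 = 0, and ∂_2 has invariant factor 2 > 1, so H_1 ≅ Z_2.
  H_2: rank ker ∂_2 − rank ∂_3 = (12 − 12) − 0 = 0, and there is no ∂_3, so H_2 ≅ 0.

Hence the Betti numbers are b_0 = 1, b_1 = 0, b_2 = 0.

b_0 = 1, b_1 = 0, b_2 = 0.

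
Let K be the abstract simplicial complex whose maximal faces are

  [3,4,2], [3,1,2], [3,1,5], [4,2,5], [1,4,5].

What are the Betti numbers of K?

b_0 = 1, b_1 = 1, b_2 = 0.

Order the vertices as 1 < 2 < 3 < 4 < 5. Listing each simplex with vertices in this order, K has dimension 2 with simplices:

  0-simplices (5): [1], [2], [3], [4], [5]
  1-simplices (10): [1,2], [1,3], [1,4], [1,5], [2,3], [2,4], [2,5], [3,4], [3,5], [4,5]
  2-simplices (5): [1,2,3], [1,3,5], [1,4,5], [2,3,4], [2,4,5]

so the chain groups are C_0 ≅ Z^5, C_1 ≅ Z^10, C_2 ≅ Z^5.

Boundary ∂_1: C_1 → C_0 is given by ∂[p,q] = [q] − [p]. For instance
  ∂[4,5] = [5] − [4].
As a 5×10 matrix over Z this has rank 4, with invariant factors (1,1,1,1).

Boundary ∂_2: C_2 → C_1 acts by ∂[p,q,r] = [q,r] − [p,r] + [p,q]. For instance
  ∂[2,4,5] = [4,5] − [2,5] + [2,4],
  ∂[2,3,4] = [3,4] − [2,4] + [2,3].
The 10×5 boundary matrix has rank 5 and Smith normal form diag(1,1,1,1,1).

Reading off H_k = ker ∂_k / im ∂_{k+1}:

  H_0: rank C_0 − rank ∂_1 = 5 − 4 = 1, and the invariant factors of ∂_1 are all 1, so H_0 = Z.
  H_1: rank ker ∂_1 − rank ∂_2 = (10 − 4) − 5 = 1, and the invariant factors of ∂_2 are all 1, so H_1 = Z.
  H_2: rank ker ∂_2 − rank ∂_3 = (5 − 5) − 0 = 0, and there is no ∂_3, so H_2 = 0.

Hence the Betti numbers are b_0 = 1, b_1 = 1, b_2 = 0.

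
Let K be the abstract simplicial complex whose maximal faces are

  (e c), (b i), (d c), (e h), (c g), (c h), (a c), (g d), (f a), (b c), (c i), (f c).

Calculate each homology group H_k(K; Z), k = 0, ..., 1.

Order the vertices as a < b < c < d < e < f < g < h < i. Listing each simplex with vertices in this order, K has dimension 1 with simplices:

  0-simplices (9): a, b, c, d, e, f, g, h, i
  1-simplices (12): ac, af, bc, bi, cd, ce, cf, cg, ch, ci, dg, eh

Hence C_0 ≅ Z^9, C_1 ≅ Z^12.

Boundary ∂_1: C_1 → C_0 maps an edge to its endpoints' difference, ∂[p,q] = q − p.
As a 9×12 matrix over Z this has rank 8, with invariant factors (1,1,1,1,1,1,1,1).

Reading off H_k = ker ∂_k / im ∂_{k+1}:

  H_0: rank C_0 − rank ∂_1 = 9 − 8 = 1, and the invariant factors of ∂_1 are all 1, so H_0 ≅ Z.
  H_1: rank ker ∂_1 − rank ∂_2 = (12 − 8) − 0 = 4, and there is no ∂_2, so H_1 ≅ Z^4.

H_0 = Z,  H_1 = Z^4.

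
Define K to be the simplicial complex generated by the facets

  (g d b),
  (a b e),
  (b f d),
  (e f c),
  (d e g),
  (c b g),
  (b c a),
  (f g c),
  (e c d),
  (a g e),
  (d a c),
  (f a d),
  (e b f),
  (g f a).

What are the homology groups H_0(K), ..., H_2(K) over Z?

H_0 = Z,  H_1 = Z^2,  H_2 = Z.

We work with the vertex ordering a < b < c < d < e < f < g. The simplices of K, each written with vertices in increasing order, are:

  0-simplices (7): a, b, c, d, e, f, g
  1-simplices (21): ab, ac, ad, ae, af, ag, bc, bd, be, bf, bg, cd, ce, cf, cg, de, df, dg, ef, eg, fg
  2-simplices (14): abc, abe, acd, adf, aeg, afg, bcg, bdf, bdg, bef, cde, cef, cfg, deg

so the chain groups are C_0 ≅ Z^7, C_1 ≅ Z^21, C_2 ≅ Z^14.

Boundary ∂_1: C_1 → C_0 maps an edge to its endpoints' difference, ∂[p,q] = q − p. For instance
  ∂bg = g − b.
This gives a 7×21 integer matrix of rank 6; reducing to Smith normal form yields diagonal entries (1,1,1,1,1,1).

The boundary map ∂_2: C_2 → C_1 sends each 2-simplex [p,q,r] to [q,r] − [p,r] + [p,q]. For instance
  ∂afg = fg − ag + af,
  ∂aeg = eg − ag + ae.
The 21×14 boundary matrix has rank 13 and Smith normal form diag(1,1,1,1,1,1,1,1,1,1,1,1,1).

From H_k ≅ ker(∂_k) / im(∂_{k+1}) we obtain:

  H_0: rank C_0 − rank ∂_1 = 7 − 6 = 1, and the invariant factors of ∂_1 are all 1, so H_0 ≅ Z.
  H_1: rank ker ∂_1 − rank ∂_2 = (21 − 6) − 13 = 2, and the invariant factors of ∂_2 are all 1, so H_1 ≅ Z^2.
  H_2: rank ker ∂_2 − rank ∂_3 = (14 − 13) − 0 = 1, and there is no ∂_3, so H_2 ≅ Z.

As a check, the Euler characteristic is 7 − 21 + 14 = 0, which agrees with 1 − 2 + 1 = 0.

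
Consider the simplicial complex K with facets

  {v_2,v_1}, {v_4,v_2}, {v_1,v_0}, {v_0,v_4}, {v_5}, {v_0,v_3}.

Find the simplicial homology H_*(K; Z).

H_0 ≅ Z^2,  H_1 ≅ Z.

We work with the vertex ordering v_0 < v_1 < v_2 < v_3 < v_4 < v_5. The simplices of K, each written with vertices in increasing order, are:

  0-simplices (6): [v_0], [v_1], [v_2], [v_3], [v_4], [v_5]
  1-simplices (5): [v_0,v_1], [v_0,v_3], [v_0,v_4], [v_1,v_2], [v_2,v_4]

giving chain groups C_0 ≅ Z^6, C_1 ≅ Z^5.

The boundary map ∂_1: C_1 → C_0 maps an edge to its endpoints' difference, ∂[p,q] = q − p. For instance
  ∂[v_0,v_1] = [v_1] − [v_0].
The resulting 6×5 matrix has rank 4, and its Smith normal form has invariant factors (1,1,1,1).

Now H_k = ker ∂_k / im ∂_{k+1}, so:

  H_0: rank C_0 − rank ∂_1 = 6 − 4 = 2, and the invariant factors of ∂_1 are all 1, so H_0 = Z^2.
  H_1: rank ker ∂_1 − rank ∂_2 = (5 − 4) − 0 = 1, and there is no ∂_2, so H_1 = Z.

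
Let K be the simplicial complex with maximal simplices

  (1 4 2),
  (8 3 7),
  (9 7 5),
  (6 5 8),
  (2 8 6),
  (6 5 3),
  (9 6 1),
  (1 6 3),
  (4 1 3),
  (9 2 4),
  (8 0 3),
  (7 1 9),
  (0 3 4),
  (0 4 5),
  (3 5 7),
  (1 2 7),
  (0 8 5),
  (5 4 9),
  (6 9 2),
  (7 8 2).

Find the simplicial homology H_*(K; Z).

Order the vertices as 0 < 1 < 2 < 3 < 4 < 5 < 6 < 7 < 8 < 9. Listing each simplex with vertices in this order, K has dimension 2 with simplices:

  0-simplices (10): [0], [1], [2], [3], [4], [5], [6], [7], [8], [9]
  1-simplices (30): (30 of them)
  2-simplices (20): (20 of them)

so the chain groups are C_0 ≅ Z^10, C_1 ≅ Z^30, C_2 ≅ Z^20.

The boundary map ∂_1: C_1 → C_0 sends each edge [p,q] (with p < q) to q − p. For instance
  ∂[1,3] = [3] − [1].
This gives a 10×30 integer matrix of rank 9; reducing to Smith normal form yields diagonal entries (1,1,1,1,1,1,1,1,1).

∂_2: C_2 → C_1 acts by ∂[p,q,r] = [q,r] − [p,r] + [p,q]. For instance
  ∂[2,6,8] = [6,8] − [2,8] + [2,6],
  ∂[2,6,9] = [6,9] − [2,9] + [2,6].
This gives a 30×20 integer matrix of rank 20; reducing to Smith normal form yields diagonal entries (1,1,1,1,1,1,1,1,1,1,1,1,1,1,1,1,1,1,1,2).

From H_k ≅ ker(∂_k) / im(∂_{k+1}) we obtain:

  H_0: rank C_0 − rank ∂_1 = 10 − 9 = 1, and the invariant factors of ∂_1 are all 1, so H_0 = Z.
  H_1: rank ker ∂_1 − rank ∂_2 = (30 − 9) − 20 = 1, and ∂_2 has invariant factor 2 > 1, so H_1 = Z ⊕ Z/2Z.
  H_2: rank ker ∂_2 − rank ∂_3 = (20 − 20) − 0 = 0, and there is no ∂_3, so H_2 = 0.

As a check, the Euler characteristic is 10 − 30 + 20 = 0, which agrees with 1 − 1 + 0 = 0.

H_0 ≅ Z,  H_1 ≅ Z ⊕ Z/2Z,  H_2 = 0.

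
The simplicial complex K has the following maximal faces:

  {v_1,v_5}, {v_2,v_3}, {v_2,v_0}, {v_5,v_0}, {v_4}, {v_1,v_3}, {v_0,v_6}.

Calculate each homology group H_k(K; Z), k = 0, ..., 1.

H_0 ≅ Z^2,  H_1 ≅ Z.

Fix the vertex order v_0 < v_1 < v_2 < v_3 < v_4 < v_5 < v_6 and write every simplex with vertices in increasing order. Then dim K = 1 and the simplices of K are:

  0-simplices (7): [v_0], [v_1], [v_2], [v_3], [v_4], [v_5], [v_6]
  1-simplices (6): [v_0,v_2], [v_0,v_5], [v_0,v_6], [v_1,v_3], [v_1,v_5], [v_2,v_3]

Hence C_0 ≅ Z^7, C_1 ≅ Z^6.

Boundary ∂_1: C_1 → C_0 sends each edge [p,q] (with p < q) to q − p. For instance
  ∂[v_0,v_5] = [v_5] − [v_0].
This gives a 7×6 integer matrix of rank 5; reducing to Smith normal form yields diagonal entries (1,1,1,1,1).

Now H_k = ker ∂_k / im ∂_{k+1}, so:

  H_0: rank C_0 − rank ∂_1 = 7 − 5 = 2, and the invariant factors of ∂_1 are all 1, so H_0 ≅ Z^2.
  H_1: rank ker ∂_1 − rank ∂_2 = (6 − 5) − 0 = 1, and there is no ∂_2, so H_1 ≅ Z.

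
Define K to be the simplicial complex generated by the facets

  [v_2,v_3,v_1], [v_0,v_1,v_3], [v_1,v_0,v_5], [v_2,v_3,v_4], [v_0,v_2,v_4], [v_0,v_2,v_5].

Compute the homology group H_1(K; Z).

H_1 = Z.

Take the total order v_0 < v_1 < v_2 < v_3 < v_4 < v_5 on the vertex set. Then K (dimension 2) consists of the simplices:

  0-simplices (6): [v_0], [v_1], [v_2], [v_3], [v_4], [v_5]
  1-simplices (12): [v_0,v_1], [v_0,v_2], [v_0,v_3], [v_0,v_4], [v_0,v_5], [v_1,v_2], [v_1,v_3], [v_1,v_5], [v_2,v_3], [v_2,v_4], [v_2,v_5], [v_3,v_4]
  2-simplices (6): [v_0,v_1,v_3], [v_0,v_1,v_5], [v_0,v_2,v_4], [v_0,v_2,v_5], [v_1,v_2,v_3], [v_2,v_3,v_4]

Hence C_0 ≅ Z^6, C_1 ≅ Z^12, C_2 ≅ Z^6.

∂_1: C_1 → C_0 maps an edge to its endpoints' difference, ∂[p,q] = q − p.
The resulting 6×12 matrix has rank 5, and its Smith normal form has invariant factors (1,1,1,1,1).

∂_2: C_2 → C_1 maps a triangle to the signed sum of its edges. For instance
  ∂[v_0,v_2,v_5] = [v_2,v_5] − [v_0,v_5] + [v_0,v_2],
  ∂[v_0,v_2,v_4] = [v_2,v_4] − [v_0,v_4] + [v_0,v_2].
The resulting 12×6 matrix has rank 6, and its Smith normal form has invariant factors (1,1,1,1,1,1).

Now H_k = ker ∂_k / im ∂_{k+1}, so:

  H_1: rank ker ∂_1 − rank ∂_2 = (12 − 5) − 6 = 1, and the invariant factors of ∂_2 are all 1, so H_1 = Z.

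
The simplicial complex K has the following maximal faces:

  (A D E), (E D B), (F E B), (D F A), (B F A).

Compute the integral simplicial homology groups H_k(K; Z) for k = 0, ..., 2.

K has 5 vertices, 10 edges, 5 triangles.
rank ∂_0 = 0, rank ∂_1 = 4 ⇒ b_0 = 5 − 0 − 4 = 1; all invariant factors of ∂_1 are 1 so no torsion. So H_0 = Z.
rank ∂_1 = 4, rank ∂_2 = 5 ⇒ b_1 = 10 − 4 − 5 = 1; all invariant factors of ∂_2 are 1 so no torsion. So H_1 = Z.
rank ∂_2 = 5, rank ∂_3 = 0 ⇒ b_2 = 5 − 5 − 0 = 0. So H_2 = 0.

H_0 = Z,  H_1 = Z,  H_2 = 0.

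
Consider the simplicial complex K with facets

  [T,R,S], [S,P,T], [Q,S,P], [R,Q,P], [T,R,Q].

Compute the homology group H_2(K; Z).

H_2 = 0.

Take the total order P < Q < R < S < T on the vertex set. Then K (dimension 2) consists of the simplices:

  0-simplices (5): P, Q, R, S, T
  1-simplices (10): PQ, PR, PS, PT, QR, QS, QT, RS, RT, ST
  2-simplices (5): PQR, PQS, PST, QRT, RST

giving chain groups C_0 ≅ Z^5, C_1 ≅ Z^10, C_2 ≅ Z^5.

The boundary map ∂_1: C_1 → C_0 sends each edge [p,q] (with p < q) to q − p. For instance
  ∂RS = S − R.
The resulting 5×10 matrix has rank 4, and its Smith normal form has invariant factors (1,1,1,1).

Boundary ∂_2: C_2 → C_1 maps a triangle to the signed sum of its edges. For instance
  ∂PQR = QR − PR + PQ,
  ∂PST = ST − PT + PS.
The 10×5 boundary matrix has rank 5 and Smith normal form diag(1,1,1,1,1).

From H_k ≅ ker(∂_k) / im(∂_{k+1}) we obtain:

  H_2: rank ker ∂_2 − rank ∂_3 = (5 − 5) − 0 = 0, and there is no ∂_3, so H_2 = 0.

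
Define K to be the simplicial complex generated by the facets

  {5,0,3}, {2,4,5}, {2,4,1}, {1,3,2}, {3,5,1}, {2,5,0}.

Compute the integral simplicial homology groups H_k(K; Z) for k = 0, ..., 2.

We work with the vertex ordering 0 < 1 < 2 < 3 < 4 < 5. The simplices of K, each written with vertices in increasing order, are:

  0-simplices (6): [0], [1], [2], [3], [4], [5]
  1-simplices (12): [0,2], [0,3], [0,5], [1,2], [1,3], [1,4], [1,5], [2,3], [2,4], [2,5], [3,5], [4,5]
  2-simplices (6): [0,2,5], [0,3,5], [1,2,3], [1,2,4], [1,3,5], [2,4,5]

Hence C_0 ≅ Z^6, C_1 ≅ Z^12, C_2 ≅ Z^6.

The boundary map ∂_1: C_1 → C_0 maps an edge to its endpoints' difference, ∂[p,q] = q − p.
The 6×12 boundary matrix has rank 5 and Smith normal form diag(1,1,1,1,1).

∂_2: C_2 → C_1 sends each 2-simplex [p,q,r] to [q,r] − [p,r] + [p,q]. For instance
  ∂[1,2,3] = [2,3] − [1,3] + [1,2],
  ∂[0,3,5] = [3,5] − [0,5] + [0,3].
This gives a 12×6 integer matrix of rank 6; reducing to Smith normal form yields diagonal entries (1,1,1,1,1,1).

Now H_k = ker ∂_k / im ∂_{k+1}, so:

  H_0: rank C_0 − rank ∂_1 = 6 − 5 = 1, and the invariant factors of ∂_1 are all 1, so H_0 = Z.
  H_1: rank ker ∂_1 − rank ∂_2 = (12 − 5) − 6 = 1, and the invariant factors of ∂_2 are all 1, so H_1 = Z.
  H_2: rank ker ∂_2 − rank ∂_3 = (6 − 6) − 0 = 0, and there is no ∂_3, so H_2 = 0.

As a check, the Euler characteristic is 6 − 12 + 6 = 0, which agrees with 1 − 1 + 0 = 0.
(K is a triangulation of the cylinder S^1 x I.)

H_0 = Z,  H_1 = Z,  H_2 = 0.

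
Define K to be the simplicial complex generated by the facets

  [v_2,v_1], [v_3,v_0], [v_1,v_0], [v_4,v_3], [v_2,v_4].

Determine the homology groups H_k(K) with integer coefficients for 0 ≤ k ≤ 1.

We work with the vertex ordering v_0 < v_1 < v_2 < v_3 < v_4. The simplices of K, each written with vertices in increasing order, are:

  0-simplices (5): [v_0], [v_1], [v_2], [v_3], [v_4]
  1-simplices (5): [v_0,v_1], [v_0,v_3], [v_1,v_2], [v_2,v_4], [v_3,v_4]

so the chain groups are C_0 ≅ Z^5, C_1 ≅ Z^5.

Boundary ∂_1: C_1 → C_0 is given by ∂[p,q] = [q] − [p]. For instance
  ∂[v_2,v_4] = [v_4] − [v_2].
The 5×5 boundary matrix has rank 4 and Smith normal form diag(1,1,1,1).

Now H_k = ker ∂_k / im ∂_{k+1}, so:

  H_0: rank C_0 − rank ∂_1 = 5 − 4 = 1, and the invariant factors of ∂_1 are all 1, so H_0 ≅ Z.
  H_1: rank ker ∂_1 − rank ∂_2 = (5 − 4) − 0 = 1, and there is no ∂_2, so H_1 ≅ Z.

As a check, the Euler characteristic is 5 − 5 = 0, which agrees with 1 − 1 = 0.

H_0 ≅ Z,  H_1 ≅ Z.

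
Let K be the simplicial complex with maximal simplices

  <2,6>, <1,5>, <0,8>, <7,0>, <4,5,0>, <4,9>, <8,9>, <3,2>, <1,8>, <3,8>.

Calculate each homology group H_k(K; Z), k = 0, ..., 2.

H_0 ≅ Z,  H_1 ≅ Z^2,  H_2 = 0.

We work with the vertex ordering 0 < 1 < 2 < 3 < 4 < 5 < 6 < 7 < 8 < 9. The simplices of K, each written with vertices in increasing order, are:

  0-simplices (10): [0], [1], [2], [3], [4], [5], [6], [7], [8], [9]
  1-simplices (12): [0,4], [0,5], [0,7], [0,8], [1,5], [1,8], [2,3], [2,6], [3,8], [4,5], [4,9], [8,9]
  2-simplices (1): [0,4,5]

giving chain groups C_0 ≅ Z^10, C_1 ≅ Z^12, C_2 ≅ Z^1.

Boundary ∂_1: C_1 → C_0 sends each edge [p,q] (with p < q) to q − p. For instance
  ∂[2,6] = [6] − [2].
This gives a 10×12 integer matrix of rank 9; reducing to Smith normal form yields diagonal entries (1,1,1,1,1,1,1,1,1).

∂_2: C_2 → C_1 maps a triangle to the signed sum of its edges. For instance
  ∂[0,4,5] = [4,5] − [0,5] + [0,4].
This gives a 12×1 integer matrix of rank 1; reducing to Smith normal form yields diagonal entries (1).

Now H_k = ker ∂_k / im ∂_{k+1}, so:

  H_0: rank C_0 − rank ∂_1 = 10 − 9 = 1, and the invariant factors of ∂_1 are all 1, so H_0 = Z.
  H_1: rank ker ∂_1 − rank ∂_2 = (12 − 9) − 1 = 2, and the invariant factors of ∂_2 are all 1, so H_1 = Z^2.
  H_2: rank ker ∂_2 − rank ∂_3 = (1 − 1) − 0 = 0, and there is no ∂_3, so H_2 = 0.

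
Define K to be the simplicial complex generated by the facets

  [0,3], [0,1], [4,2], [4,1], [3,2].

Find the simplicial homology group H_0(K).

H_0 = Z.

We work with the vertex ordering 0 < 1 < 2 < 3 < 4. The simplices of K, each written with vertices in increasing order, are:

  0-simplices (5): [0], [1], [2], [3], [4]
  1-simplices (5): [0,1], [0,3], [1,4], [2,3], [2,4]

giving chain groups C_0 ≅ Z^5, C_1 ≅ Z^5.

Boundary ∂_1: C_1 → C_0 sends each edge [p,q] (with p < q) to q − p.
The 5×5 boundary matrix has rank 4 and Smith normal form diag(1,1,1,1).

Reading off H_k = ker ∂_k / im ∂_{k+1}:

  H_0: rank C_0 − rank ∂_1 = 5 − 4 = 1, and the invariant factors of ∂_1 are all 1, so H_0 = Z.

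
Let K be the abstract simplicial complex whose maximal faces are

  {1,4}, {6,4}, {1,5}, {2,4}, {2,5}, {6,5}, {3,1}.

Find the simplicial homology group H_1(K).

K has 6 vertices, 7 edges.
rank ∂_1 = 5, rank ∂_2 = 0 ⇒ b_1 = 7 − 5 − 0 = 2. So H_1 = Z^2.

H_1 = Z^2.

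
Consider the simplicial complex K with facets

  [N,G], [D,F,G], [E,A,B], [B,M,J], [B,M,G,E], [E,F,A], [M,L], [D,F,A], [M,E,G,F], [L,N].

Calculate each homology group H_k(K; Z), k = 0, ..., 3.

H_0 ≅ Z,  H_1 ≅ Z,  H_2 = 0,  H_3 = 0.

Order the vertices as A < B < D < E < F < G < J < L < M < N. Listing each simplex with vertices in this order, K has dimension 3 with simplices:

  0-simplices (10): A, B, D, E, F, G, J, L, M, N
  1-simplices (20): AB, AD, AE, AF, BE, BG, BJ, BM, DF, DG, EF, EG, EM, FG, FM, GM, GN, JM, LM, LN
  2-simplices (12): ABE, ADF, AEF, BEG, BEM, BGM, BJM, DFG, EFG, EFM, EGM, FGM
  3-simplices (2): BEGM, EFGM

so the chain groups are C_0 ≅ Z^10, C_1 ≅ Z^20, C_2 ≅ Z^12, C_3 ≅ Z^2.

∂_1: C_1 → C_0 is given by ∂[p,q] = [q] − [p]. For instance
  ∂BE = E − B.
The resulting 10×20 matrix has rank 9, and its Smith normal form has invariant factors (1,1,1,1,1,1,1,1,1).

∂_2: C_2 → C_1 maps a triangle to the signed sum of its edges. For instance
  ∂ADF = DF − AF + AD,
  ∂BEG = EG − BG + BE.
This gives a 20×12 integer matrix of rank 10; reducing to Smith normal form yields diagonal entries (1,1,1,1,1,1,1,1,1,1).

∂_3: C_3 → C_2 sends each 3-simplex σ to the alternating sum Σ_i (−1)^i (σ with its i-th vertex removed). For instance
  ∂BEGM = EGM − BGM + BEM − BEG,
  ∂EFGM = FGM − EGM + EFM − EFG.
The 12×2 boundary matrix has rank 2 and Smith normal form diag(1,1).

Computing H_k = (kernel of ∂_k) / (image of ∂_{k+1}):

  H_0: rank C_0 − rank ∂_1 = 10 − 9 = 1, and the invariant factors of ∂_1 are all 1, so H_0 ≅ Z.
  H_1: rank ker ∂_1 − rank ∂_2 = (20 − 9) − 10 = 1, and the invariant factors of ∂_2 are all 1, so H_1 ≅ Z.
  H_2: rank ker ∂_2 − rank ∂_3 = (12 − 10) − 2 = 0, and the invariant factors of ∂_3 are all 1, so H_2 ≅ 0.
  H_3: rank ker ∂_3 − rank ∂_4 = (2 − 2) − 0 = 0, and there is no ∂_4, so H_3 ≅ 0.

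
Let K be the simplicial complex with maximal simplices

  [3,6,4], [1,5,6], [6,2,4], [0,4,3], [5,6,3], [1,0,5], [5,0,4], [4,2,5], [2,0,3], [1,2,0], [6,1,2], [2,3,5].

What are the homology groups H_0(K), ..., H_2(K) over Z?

We work with the vertex ordering 0 < 1 < 2 < 3 < 4 < 5 < 6. The simplices of K, each written with vertices in increasing order, are:

  0-simplices (7): [0], [1], [2], [3], [4], [5], [6]
  1-simplices (18): [0,1], [0,2], [0,3], [0,4], [0,5], [1,2], [1,5], [1,6], [2,3], [2,4], [2,5], [2,6], [3,4], [3,5], [3,6], [4,5], [4,6], [5,6]
  2-simplices (12): [0,1,2], [0,1,5], [0,2,3], [0,3,4], [0,4,5], [1,2,6], [1,5,6], [2,3,5], [2,4,5], [2,4,6], [3,4,6], [3,5,6]

giving chain groups C_0 ≅ Z^7, C_1 ≅ Z^18, C_2 ≅ Z^12.

∂_1: C_1 → C_0 is given by ∂[p,q] = [q] − [p]. For instance
  ∂[1,6] = [6] − [1].
The resulting 7×18 matrix has rank 6, and its Smith normal form has invariant factors (1,1,1,1,1,1).

Boundary ∂_2: C_2 → C_1 maps a triangle to the signed sum of its edges. For instance
  ∂[0,3,4] = [3,4] − [0,4] + [0,3],
  ∂[2,4,6] = [4,6] − [2,6] + [2,4].
The resulting 18×12 matrix has rank 12, and its Smith normal form has invariant factors (1,1,1,1,1,1,1,1,1,1,1,2).

From H_k ≅ ker(∂_k) / im(∂_{k+1}) we obtain:

  H_0: rank C_0 − rank ∂_1 = 7 − 6 = 1, and the invariant factors of ∂_1 are all 1, so H_0 = Z.
  H_1: rank ker ∂_1 − rank ∂_2 = (18 − 6) − 12 = 0, and ∂_2 has invariant factor 2 > 1, so H_1 = Z/2.
  H_2: rank ker ∂_2 − rank ∂_3 = (12 − 12) − 0 = 0, and there is no ∂_3, so H_2 = 0.

As a check, the Euler characteristic is 7 − 18 + 12 = 1, which agrees with 1 − 0 + 0 = 1.

H_0 = Z,  H_1 = Z/2,  H_2 = 0.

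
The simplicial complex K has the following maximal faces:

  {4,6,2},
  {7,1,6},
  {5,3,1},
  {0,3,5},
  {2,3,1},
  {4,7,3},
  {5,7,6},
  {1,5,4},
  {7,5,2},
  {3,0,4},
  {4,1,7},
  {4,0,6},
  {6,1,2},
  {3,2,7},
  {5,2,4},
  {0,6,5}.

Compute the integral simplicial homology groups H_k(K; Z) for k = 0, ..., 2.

Order the vertices as 0 < 1 < 2 < 3 < 4 < 5 < 6 < 7. Listing each simplex with vertices in this order, K has dimension 2 with simplices:

  0-simplices (8): [0], [1], [2], [3], [4], [5], [6], [7]
  1-simplices (24): (24 of them)
  2-simplices (16): [0,3,4], [0,3,5], [0,4,6], [0,5,6], [1,2,3], [1,2,6], [1,3,5], [1,4,5], [1,4,7], [1,6,7], [2,3,7], [2,4,5], [2,4,6], [2,5,7], [3,4,7], [5,6,7]

giving chain groups C_0 ≅ Z^8, C_1 ≅ Z^24, C_2 ≅ Z^16.

The boundary map ∂_1: C_1 → C_0 sends each edge [p,q] (with p < q) to q − p.
The resulting 8×24 matrix has rank 7, and its Smith normal form has invariant factors (1,1,1,1,1,1,1).

Boundary ∂_2: C_2 → C_1 maps a triangle to the signed sum of its edges. For instance
  ∂[1,4,7] = [4,7] − [1,7] + [1,4],
  ∂[0,3,4] = [3,4] − [0,4] + [0,3].
The 24×16 boundary matrix has rank 15 and Smith normal form diag(1,1,1,1,1,1,1,1,1,1,1,1,1,1,1).

Reading off H_k = ker ∂_k / im ∂_{k+1}:

  H_0: rank C_0 − rank ∂_1 = 8 − 7 = 1, and the invariant factors of ∂_1 are all 1, so H_0 ≅ Z.
  H_1: rank ker ∂_1 − rank ∂_2 = (24 − 7) − 15 = 2, and the invariant factors of ∂_2 are all 1, so H_1 ≅ Z^2.
  H_2: rank ker ∂_2 − rank ∂_3 = (16 − 15) − 0 = 1, and there is no ∂_3, so H_2 ≅ Z.

(K is a triangulation of the torus T^2.)

H_0 = Z,  H_1 = Z^2,  H_2 = Z.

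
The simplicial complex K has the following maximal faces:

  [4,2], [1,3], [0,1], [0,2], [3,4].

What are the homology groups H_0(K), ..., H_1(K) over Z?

We work with the vertex ordering 0 < 1 < 2 < 3 < 4. The simplices of K, each written with vertices in increasing order, are:

  0-simplices (5): [0], [1], [2], [3], [4]
  1-simplices (5): [0,1], [0,2], [1,3], [2,4], [3,4]

so the chain groups are C_0 ≅ Z^5, C_1 ≅ Z^5.

∂_1: C_1 → C_0 is given by ∂[p,q] = [q] − [p].
This gives a 5×5 integer matrix of rank 4; reducing to Smith normal form yields diagonal entries (1,1,1,1).

From H_k ≅ ker(∂_k) / im(∂_{k+1}) we obtain:

  H_0: rank C_0 − rank ∂_1 = 5 − 4 = 1, and the invariant factors of ∂_1 are all 1, so H_0 = Z.
  H_1: rank ker ∂_1 − rank ∂_2 = (5 − 4) − 0 = 1, and there is no ∂_2, so H_1 = Z.

As a check, the Euler characteristic is 5 − 5 = 0, which agrees with 1 − 1 = 0.

H_0 = Z,  H_1 = Z.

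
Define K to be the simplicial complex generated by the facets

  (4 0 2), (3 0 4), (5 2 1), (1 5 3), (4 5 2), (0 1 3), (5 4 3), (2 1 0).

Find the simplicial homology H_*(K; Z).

H_0 ≅ Z,  H_1 = 0,  H_2 ≅ Z.

Take the total order 0 < 1 < 2 < 3 < 4 < 5 on the vertex set. Then K (dimension 2) consists of the simplices:

  0-simplices (6): [0], [1], [2], [3], [4], [5]
  1-simplices (12): [0,1], [0,2], [0,3], [0,4], [1,2], [1,3], [1,5], [2,4], [2,5], [3,4], [3,5], [4,5]
  2-simplices (8): [0,1,2], [0,1,3], [0,2,4], [0,3,4], [1,2,5], [1,3,5], [2,4,5], [3,4,5]

giving chain groups C_0 ≅ Z^6, C_1 ≅ Z^12, C_2 ≅ Z^8.

∂_1: C_1 → C_0 is given by ∂[p,q] = [q] − [p].
This gives a 6×12 integer matrix of rank 5; reducing to Smith normal form yields diagonal entries (1,1,1,1,1).

The boundary map ∂_2: C_2 → C_1 maps a triangle to the signed sum of its edges. For instance
  ∂[1,2,5] = [2,5] − [1,5] + [1,2],
  ∂[0,1,2] = [1,2] − [0,2] + [0,1].
This gives a 12×8 integer matrix of rank 7; reducing to Smith normal form yields diagonal entries (1,1,1,1,1,1,1).

Now H_k = ker ∂_k / im ∂_{k+1}, so:

  H_0: rank C_0 − rank ∂_1 = 6 − 5 = 1, and the invariant factors of ∂_1 are all 1, so H_0 = Z.
  H_1: rank ker ∂_1 − rank ∂_2 = (12 − 5) − 7 = 0, and the invariant factors of ∂_2 are all 1, so H_1 = 0.
  H_2: rank ker ∂_2 − rank ∂_3 = (8 − 7) − 0 = 1, and there is no ∂_3, so H_2 = Z.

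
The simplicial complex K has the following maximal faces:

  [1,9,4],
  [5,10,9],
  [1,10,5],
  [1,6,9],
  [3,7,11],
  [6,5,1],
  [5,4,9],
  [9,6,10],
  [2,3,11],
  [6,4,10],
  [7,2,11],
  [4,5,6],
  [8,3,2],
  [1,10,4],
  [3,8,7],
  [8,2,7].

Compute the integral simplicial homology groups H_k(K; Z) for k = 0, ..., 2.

H_0 ≅ Z^2,  H_1 ≅ Z/2Z,  H_2 ≅ Z.

Order the vertices as 1 < 2 < 3 < 4 < 5 < 6 < 7 < 8 < 9 < 10 < 11. Listing each simplex with vertices in this order, K has dimension 2 with simplices:

  0-simplices (11): [1], [2], [3], [4], [5], [6], [7], [8], [9], [10], [11]
  1-simplices (24): (24 of them)
  2-simplices (16): [1,4,9], [1,4,10], [1,5,6], [1,5,10], [1,6,9], [2,3,8], [2,3,11], [2,7,8], [2,7,11], [3,7,8], [3,7,11], [4,5,6], [4,5,9], [4,6,10], [5,9,10], [6,9,10]

Hence C_0 ≅ Z^11, C_1 ≅ Z^24, C_2 ≅ Z^16.

Boundary ∂_1: C_1 → C_0 maps an edge to its endpoints' difference, ∂[p,q] = q − p.
The resulting 11×24 matrix has rank 9, and its Smith normal form has invariant factors (1,1,1,1,1,1,1,1,1).

∂_2: C_2 → C_1 acts by ∂[p,q,r] = [q,r] − [p,r] + [p,q]. For instance
  ∂[6,9,10] = [9,10] − [6,10] + [6,9],
  ∂[4,6,10] = [6,10] − [4,10] + [4,6].
This gives a 24×16 integer matrix of rank 15; reducing to Smith normal form yields diagonal entries (1,1,1,1,1,1,1,1,1,1,1,1,1,1,2).

Computing H_k = (kernel of ∂_k) / (image of ∂_{k+1}):

  H_0: rank C_0 − rank ∂_1 = 11 − 9 = 2, and the invariant factors of ∂_1 are all 1, so H_0 ≅ Z^2.
  H_1: rank ker ∂_1 − rank ∂_2 = (24 − 9) − 15 = 0, and ∂_2 has invariant factor 2 > 1, so H_1 ≅ Z/2Z.
  H_2: rank ker ∂_2 − rank ∂_3 = (16 − 15) − 0 = 1, and there is no ∂_3, so H_2 ≅ Z.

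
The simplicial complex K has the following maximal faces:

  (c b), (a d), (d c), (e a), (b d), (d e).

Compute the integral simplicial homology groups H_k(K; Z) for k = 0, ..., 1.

Take the total order a < b < c < d < e on the vertex set. Then K (dimension 1) consists of the simplices:

  0-simplices (5): a, b, c, d, e
  1-simplices (6): ad, ae, bc, bd, cd, de

so the chain groups are C_0 ≅ Z^5, C_1 ≅ Z^6.

Boundary ∂_1: C_1 → C_0 sends each edge [p,q] (with p < q) to q − p. For instance
  ∂bd = d − b.
This gives a 5×6 integer matrix of rank 4; reducing to Smith normal form yields diagonal entries (1,1,1,1).

Now H_k = ker ∂_k / im ∂_{k+1}, so:

  H_0: rank C_0 − rank ∂_1 = 5 − 4 = 1, and the invariant factors of ∂_1 are all 1, so H_0 ≅ Z.
  H_1: rank ker ∂_1 − rank ∂_2 = (6 − 4) − 0 = 2, and there is no ∂_2, so H_1 ≅ Z^2.

H_0 ≅ Z,  H_1 ≅ Z^2.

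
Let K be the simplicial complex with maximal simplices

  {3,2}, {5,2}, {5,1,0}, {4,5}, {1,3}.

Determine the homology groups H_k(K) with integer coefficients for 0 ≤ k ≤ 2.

Order the vertices as 0 < 1 < 2 < 3 < 4 < 5. Listing each simplex with vertices in this order, K has dimension 2 with simplices:

  0-simplices (6): [0], [1], [2], [3], [4], [5]
  1-simplices (7): [0,1], [0,5], [1,3], [1,5], [2,3], [2,5], [4,5]
  2-simplices (1): [0,1,5]

Hence C_0 ≅ Z^6, C_1 ≅ Z^7, C_2 ≅ Z^1.

Boundary ∂_1: C_1 → C_0 is given by ∂[p,q] = [q] − [p].
The 6×7 boundary matrix has rank 5 and Smith normal form diag(1,1,1,1,1).

Boundary ∂_2: C_2 → C_1 acts by ∂[p,q,r] = [q,r] − [p,r] + [p,q]. For instance
  ∂[0,1,5] = [1,5] − [0,5] + [0,1].
This gives a 7×1 integer matrix of rank 1; reducing to Smith normal form yields diagonal entries (1).

Computing H_k = (kernel of ∂_k) / (image of ∂_{k+1}):

  H_0: rank C_0 − rank ∂_1 = 6 − 5 = 1, and the invariant factors of ∂_1 are all 1, so H_0 = Z.
  H_1: rank ker ∂_1 − rank ∂_2 = (7 − 5) − 1 = 1, and the invariant factors of ∂_2 are all 1, so H_1 = Z.
  H_2: rank ker ∂_2 − rank ∂_3 = (1 − 1) − 0 = 0, and there is no ∂_3, so H_2 = 0.

H_0 = Z,  H_1 = Z,  H_2 = 0.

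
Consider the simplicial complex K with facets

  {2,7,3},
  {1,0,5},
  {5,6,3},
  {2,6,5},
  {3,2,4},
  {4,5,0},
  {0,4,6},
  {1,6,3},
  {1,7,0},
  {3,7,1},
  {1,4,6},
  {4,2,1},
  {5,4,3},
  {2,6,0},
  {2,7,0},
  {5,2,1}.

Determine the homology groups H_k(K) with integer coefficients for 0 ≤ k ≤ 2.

Take the total order 0 < 1 < 2 < 3 < 4 < 5 < 6 < 7 on the vertex set. Then K (dimension 2) consists of the simplices:

  0-simplices (8): [0], [1], [2], [3], [4], [5], [6], [7]
  1-simplices (24): (24 of them)
  2-simplices (16): [0,1,5], [0,1,7], [0,2,6], [0,2,7], [0,4,5], [0,4,6], [1,2,4], [1,2,5], [1,3,6], [1,3,7], [1,4,6], [2,3,4], [2,3,7], [2,5,6], [3,4,5], [3,5,6]

Hence C_0 ≅ Z^8, C_1 ≅ Z^24, C_2 ≅ Z^16.

∂_1: C_1 → C_0 maps an edge to its endpoints' difference, ∂[p,q] = q − p.
The 8×24 boundary matrix has rank 7 and Smith normal form diag(1,1,1,1,1,1,1).

Boundary ∂_2: C_2 → C_1 acts by ∂[p,q,r] = [q,r] − [p,r] + [p,q]. For instance
  ∂[1,2,5] = [2,5] − [1,5] + [1,2],
  ∂[0,4,6] = [4,6] − [0,6] + [0,4].
This gives a 24×16 integer matrix of rank 15; reducing to Smith normal form yields diagonal entries (1,1,1,1,1,1,1,1,1,1,1,1,1,1,1).

Now H_k = ker ∂_k / im ∂_{k+1}, so:

  H_0: rank C_0 − rank ∂_1 = 8 − 7 = 1, and the invariant factors of ∂_1 are all 1, so H_0 ≅ Z.
  H_1: rank ker ∂_1 − rank ∂_2 = (24 − 7) − 15 = 2, and the invariant factors of ∂_2 are all 1, so H_1 ≅ Z^2.
  H_2: rank ker ∂_2 − rank ∂_3 = (16 − 15) − 0 = 1, and there is no ∂_3, so H_2 ≅ Z.

As a check, the Euler characteristic is 8 − 24 + 16 = 0, which agrees with 1 − 2 + 1 = 0.

H_0 ≅ Z,  H_1 ≅ Z^2,  H_2 ≅ Z.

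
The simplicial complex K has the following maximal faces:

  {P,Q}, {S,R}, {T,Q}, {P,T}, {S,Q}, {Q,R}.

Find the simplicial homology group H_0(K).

H_0 = Z.

Fix the vertex order P < Q < R < S < T and write every simplex with vertices in increasing order. Then dim K = 1 and the simplices of K are:

  0-simplices (5): P, Q, R, S, T
  1-simplices (6): PQ, PT, QR, QS, QT, RS

so the chain groups are C_0 ≅ Z^5, C_1 ≅ Z^6.

Boundary ∂_1: C_1 → C_0 is given by ∂[p,q] = [q] − [p]. For instance
  ∂QS = S − Q.
This gives a 5×6 integer matrix of rank 4; reducing to Smith normal form yields diagonal entries (1,1,1,1).

Reading off H_k = ker ∂_k / im ∂_{k+1}:

  H_0: rank C_0 − rank ∂_1 = 5 − 4 = 1, and the invariant factors of ∂_1 are all 1, so H_0 ≅ Z.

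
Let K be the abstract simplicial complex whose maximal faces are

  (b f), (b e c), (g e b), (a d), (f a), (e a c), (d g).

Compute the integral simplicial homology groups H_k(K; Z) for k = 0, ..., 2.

H_0 = Z,  H_1 = Z^2,  H_2 = 0.

Fix the vertex order a < b < c < d < e < f < g and write every simplex with vertices in increasing order. Then dim K = 2 and the simplices of K are:

  0-simplices (7): a, b, c, d, e, f, g
  1-simplices (11): ac, ad, ae, af, bc, be, bf, bg, ce, dg, eg
  2-simplices (3): ace, bce, beg

Hence C_0 ≅ Z^7, C_1 ≅ Z^11, C_2 ≅ Z^3.

The boundary map ∂_1: C_1 → C_0 maps an edge to its endpoints' difference, ∂[p,q] = q − p. For instance
  ∂bg = g − b.
The resulting 7×11 matrix has rank 6, and its Smith normal form has invariant factors (1,1,1,1,1,1).

∂_2: C_2 → C_1 sends each 2-simplex [p,q,r] to [q,r] − [p,r] + [p,q]. For instance
  ∂ace = ce − ae + ac,
  ∂bce = ce − be + bc.
This gives a 11×3 integer matrix of rank 3; reducing to Smith normal form yields diagonal entries (1,1,1).

Reading off H_k = ker ∂_k / im ∂_{k+1}:

  H_0: rank C_0 − rank ∂_1 = 7 − 6 = 1, and the invariant factors of ∂_1 are all 1, so H_0 ≅ Z.
  H_1: rank ker ∂_1 − rank ∂_2 = (11 − 6) − 3 = 2, and the invariant factors of ∂_2 are all 1, so H_1 ≅ Z^2.
  H_2: rank ker ∂_2 − rank ∂_3 = (3 − 3) − 0 = 0, and there is no ∂_3, so H_2 ≅ 0.

As a check, the Euler characteristic is 7 − 11 + 3 = -1, which agrees with 1 − 2 + 0 = -1.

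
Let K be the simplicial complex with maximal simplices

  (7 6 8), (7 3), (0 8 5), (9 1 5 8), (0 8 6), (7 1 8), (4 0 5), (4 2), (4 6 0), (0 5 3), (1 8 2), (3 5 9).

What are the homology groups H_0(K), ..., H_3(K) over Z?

H_0 = Z,  H_1 = Z^2,  H_2 = 0,  H_3 = 0.

We work with the vertex ordering 0 < 1 < 2 < 3 < 4 < 5 < 6 < 7 < 8 < 9. The simplices of K, each written with vertices in increasing order, are:

  0-simplices (10): [0], [1], [2], [3], [4], [5], [6], [7], [8], [9]
  1-simplices (23): [0,3], [0,4], [0,5], [0,6], [0,8], [1,2], [1,5], [1,7], [1,8], [1,9], [2,4], [2,8], [3,5], [3,7], [3,9], [4,5], [4,6], [5,8], [5,9], [6,7], [6,8], [7,8], [8,9]
  2-simplices (13): [0,3,5], [0,4,5], [0,4,6], [0,5,8], [0,6,8], [1,2,8], [1,5,8], [1,5,9], [1,7,8], [1,8,9], [3,5,9], [5,8,9], [6,7,8]
  3-simplices (1): [1,5,8,9]

Hence C_0 ≅ Z^10, C_1 ≅ Z^23, C_2 ≅ Z^13, C_3 ≅ Z^1.

Boundary ∂_1: C_1 → C_0 sends each edge [p,q] (with p < q) to q − p.
The resulting 10×23 matrix has rank 9, and its Smith normal form has invariant factors (1,1,1,1,1,1,1,1,1).

Boundary ∂_2: C_2 → C_1 acts by ∂[p,q,r] = [q,r] − [p,r] + [p,q]. For instance
  ∂[5,8,9] = [8,9] − [5,9] + [5,8],
  ∂[1,8,9] = [8,9] − [1,9] + [1,8].
This gives a 23×13 integer matrix of rank 12; reducing to Smith normal form yields diagonal entries (1,1,1,1,1,1,1,1,1,1,1,1).

∂_3: C_3 → C_2 sends each 3-simplex σ to the alternating sum Σ_i (−1)^i (σ with its i-th vertex removed). For instance
  ∂[1,5,8,9] = [5,8,9] − [1,8,9] + [1,5,9] − [1,5,8].
As a 13×1 matrix over Z this has rank 1, with invariant factors (1).

From H_k ≅ ker(∂_k) / im(∂_{k+1}) we obtain:

  H_0: rank C_0 − rank ∂_1 = 10 − 9 = 1, and the invariant factors of ∂_1 are all 1, so H_0 ≅ Z.
  H_1: rank ker ∂_1 − rank ∂_2 = (23 − 9) − 12 = 2, and the invariant factors of ∂_2 are all 1, so H_1 ≅ Z^2.
  H_2: rank ker ∂_2 − rank ∂_3 = (13 − 12) − 1 = 0, and the invariant factors of ∂_3 are all 1, so H_2 ≅ 0.
  H_3: rank ker ∂_3 − rank ∂_4 = (1 − 1) − 0 = 0, and there is no ∂_4, so H_3 ≅ 0.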